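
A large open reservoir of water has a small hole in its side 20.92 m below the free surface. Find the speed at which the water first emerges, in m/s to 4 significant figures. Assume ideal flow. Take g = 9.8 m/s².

With the surface at rest and both surface and jet at atmospheric pressure, Bernoulli gives ρg h = ½ρv², so v = √(2gh) = √(2·9.8·20.92) = 20.25 m/s.

v = 20.25 m/s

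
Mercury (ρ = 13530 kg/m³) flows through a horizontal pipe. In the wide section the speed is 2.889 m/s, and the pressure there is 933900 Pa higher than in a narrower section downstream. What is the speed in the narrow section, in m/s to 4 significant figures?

v₂ ≈ 12.10 m/s

Along the level pipe P + ½ρv² is conserved, hence v₂² = v₁² + 2(P₁ − P₂)/ρ.
v₂ = √(2.889² + 2·933900/13530) = √(8.346 + 138.0) = 12.10 m/s.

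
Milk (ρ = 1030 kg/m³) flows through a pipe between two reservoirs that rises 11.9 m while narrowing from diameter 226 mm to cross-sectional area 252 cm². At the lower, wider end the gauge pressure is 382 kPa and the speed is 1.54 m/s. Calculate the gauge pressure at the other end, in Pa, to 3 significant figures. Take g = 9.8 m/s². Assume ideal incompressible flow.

260000 Pa

Continuity gives A₁v₁ = A₂v₂, so v₂ = (401 cm²)/(252 cm²) × 1.54 m/s = 2.45 m/s.
Applying Bernoulli between the two ends and solving for P₂: P₂ = P₁ + ½ρ(v₁² − v₂²) − ρgΔh.
P₂ = 382000 + ½·1030·(1.54² − 2.45²) − 1030·9.8·(+11.9) = 382000 + (-1870) − (120000) = 260000 Pa.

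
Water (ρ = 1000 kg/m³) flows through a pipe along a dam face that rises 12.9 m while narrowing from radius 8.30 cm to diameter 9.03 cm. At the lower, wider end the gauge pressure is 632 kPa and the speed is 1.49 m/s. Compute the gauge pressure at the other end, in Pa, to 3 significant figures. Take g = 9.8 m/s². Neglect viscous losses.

P₂ ≈ 494000 Pa

The volume flow rate is constant, so v₂ = (A₁/A₂)v₁ = (216/64.0)·1.49 = 5.04 m/s.
Bernoulli: P₁ + ½ρv₁² + ρg h₁ = P₂ + ½ρv₂² + ρg h₂, so P₂ = P₁ + ½ρ(v₁² − v₂²) − ρg(h₂ − h₁).
P₂ = 632000 + ½·1000·(1.49² − 5.04²) − 1000·9.8·(+12.9) = 632000 + (-11600) − (126000) = 494000 Pa.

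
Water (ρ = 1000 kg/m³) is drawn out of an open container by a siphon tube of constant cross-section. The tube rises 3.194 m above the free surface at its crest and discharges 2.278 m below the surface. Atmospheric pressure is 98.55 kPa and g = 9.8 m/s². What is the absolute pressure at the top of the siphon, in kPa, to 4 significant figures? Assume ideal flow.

P_top ≈ 44.92 kPa

Bernoulli surface→outlet gives ½v² = g·h_out, so v = √(2·9.8·2.278) = 6.682 m/s.
The bore is uniform, so the speed at the crest is the same v. Bernoulli surface→crest: P_atm = P_top + ½ρv² + ρg·h_top.
P_top = 98550 − ½·1000·6.682² − 1000·9.8·3.194 = 44920 Pa.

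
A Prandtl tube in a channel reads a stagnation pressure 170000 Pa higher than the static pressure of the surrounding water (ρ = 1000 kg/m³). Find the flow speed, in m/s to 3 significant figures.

v ≈ 18.4 m/s

At the stagnation point the flow is brought to rest, so Bernoulli gives P_stag − P_static = ½ρv².
v = √(2ΔP/ρ) = √(2·170000/1000) = 18.4 m/s.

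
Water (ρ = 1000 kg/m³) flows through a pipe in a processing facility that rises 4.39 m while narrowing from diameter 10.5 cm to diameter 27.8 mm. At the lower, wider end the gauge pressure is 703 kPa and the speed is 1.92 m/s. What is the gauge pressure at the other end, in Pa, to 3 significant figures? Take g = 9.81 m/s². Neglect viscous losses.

P₂ ≈ 287000 Pa

Mass conservation (A₁v₁ = A₂v₂) gives v₂ = 1.92 × 86.6/6.07 = 27.4 m/s.
Bernoulli: P₁ + ½ρv₁² + ρg h₁ = P₂ + ½ρv₂² + ρg h₂, so P₂ = P₁ + ½ρ(v₁² − v₂²) − ρg(h₂ − h₁).
P₂ = 703000 + ½·1000·(1.92² − 27.4²) − 1000·9.81·(+4.39) = 703000 + (-373000) − (43100) = 287000 Pa.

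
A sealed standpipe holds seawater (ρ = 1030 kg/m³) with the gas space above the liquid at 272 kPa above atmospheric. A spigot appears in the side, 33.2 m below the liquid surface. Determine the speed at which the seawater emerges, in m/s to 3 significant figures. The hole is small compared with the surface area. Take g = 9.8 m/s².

Take point 1 at the surface (v₁ ≈ 0) and point 2 at the hole (at atmospheric pressure). Bernoulli: P₁ + ρg h = P_atm + ½ρv₂².
With P₁ − P_atm = 272000 Pa, v₂ = √(2gh + 2ΔP/ρ) = √(2·9.8·33.2 + 2·272000/1030) = 34.3 m/s.

v ≈ 34.3 m/s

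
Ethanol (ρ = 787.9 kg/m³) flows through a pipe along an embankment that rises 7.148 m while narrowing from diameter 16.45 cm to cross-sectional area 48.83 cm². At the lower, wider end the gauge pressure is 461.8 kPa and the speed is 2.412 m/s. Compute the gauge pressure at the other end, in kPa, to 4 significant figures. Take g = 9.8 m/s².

By continuity, v₂ = v₁·A₁/A₂ = 2.412·(212.5/48.83) = 10.50 m/s.
Bernoulli: P₁ + ½ρv₁² + ρg h₁ = P₂ + ½ρv₂² + ρg h₂, so P₂ = P₁ + ½ρ(v₁² − v₂²) − ρg(h₂ − h₁).
P₂ = 461800 + ½·787.9·(2.412² − 10.50²) − 787.9·9.8·(+7.148) = 461800 + (-41130) − (55190) = 365500 Pa.

365.5 kPa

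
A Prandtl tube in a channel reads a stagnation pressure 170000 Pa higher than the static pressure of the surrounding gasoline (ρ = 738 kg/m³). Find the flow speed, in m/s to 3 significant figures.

Bernoulli between the free stream and the stagnation point: ½ρv² = P_stag − P_static.
v = √(2ΔP/ρ) = √(2·170000/738) = 21.5 m/s.

v = 21.5 m/s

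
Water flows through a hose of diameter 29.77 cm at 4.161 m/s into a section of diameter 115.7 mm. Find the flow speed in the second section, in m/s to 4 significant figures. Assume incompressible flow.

Continuity gives A₁v₁ = A₂v₂, so v₂ = (696.1 cm²)/(105.1 cm²) × 4.161 m/s = 27.55 m/s.

27.55 m/s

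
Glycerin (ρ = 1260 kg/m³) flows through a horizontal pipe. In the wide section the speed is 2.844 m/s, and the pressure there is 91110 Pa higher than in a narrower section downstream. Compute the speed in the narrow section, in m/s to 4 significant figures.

With h₁ = h₂, rearranging Bernoulli gives v₂ = √(v₁² + 2ΔP/ρ).
v₂ = √(2.844² + 2·91110/1260) = √(8.088 + 144.6) = 12.36 m/s.

v₂ ≈ 12.36 m/s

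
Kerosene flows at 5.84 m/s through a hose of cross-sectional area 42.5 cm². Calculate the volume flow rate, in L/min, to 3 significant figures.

1490 L/min

Q = A·v = 0.00425 m² × 5.84 m/s = 0.0248 m³/s.
Converting: 0.0248 m³/s × 60000 = 1490 L/min.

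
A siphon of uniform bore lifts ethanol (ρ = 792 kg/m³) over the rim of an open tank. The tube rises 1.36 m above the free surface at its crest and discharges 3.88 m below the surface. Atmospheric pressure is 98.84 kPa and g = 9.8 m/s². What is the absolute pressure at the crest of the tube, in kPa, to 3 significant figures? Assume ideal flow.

The outlet speed comes from Torricelli: v = √(2g·3.88) = 8.72 m/s.
Continuity keeps v the same throughout the tube; from surface to crest, P_atm + 0 = P_top + ½ρv² + ρg·h_top.
P_top = 98840 − ½·792·8.72² − 792·9.8·1.36 = 58200 Pa.

P_top ≈ 58.2 kPa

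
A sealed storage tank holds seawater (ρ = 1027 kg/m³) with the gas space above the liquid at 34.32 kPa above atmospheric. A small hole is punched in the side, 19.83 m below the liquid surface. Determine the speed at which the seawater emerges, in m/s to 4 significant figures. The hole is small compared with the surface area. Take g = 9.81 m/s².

Take point 1 at the surface (v₁ ≈ 0) and point 2 at the hole (at atmospheric pressure). Bernoulli: P₁ + ρg h = P_atm + ½ρv₂².
With P₁ − P_atm = 34320 Pa, v₂ = √(2gh + 2ΔP/ρ) = √(2·9.81·19.83 + 2·34320/1027) = 21.35 m/s.

v ≈ 21.35 m/s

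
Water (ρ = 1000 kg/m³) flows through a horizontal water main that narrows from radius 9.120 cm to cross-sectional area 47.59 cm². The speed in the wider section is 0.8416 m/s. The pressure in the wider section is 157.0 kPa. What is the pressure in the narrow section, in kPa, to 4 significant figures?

Continuity gives A₁v₁ = A₂v₂, so v₂ = (261.3 cm²)/(47.59 cm²) × 0.8416 m/s = 4.621 m/s.
Along the horizontal streamline, P + ½ρv² is constant.
P₂ = P₁ − ½ρ(v₂² − v₁²) = 157000 − ½·1000·(4.621² − 0.8416²) = 157000 − 10320 = 146700 Pa.

P₂ ≈ 146.7 kPa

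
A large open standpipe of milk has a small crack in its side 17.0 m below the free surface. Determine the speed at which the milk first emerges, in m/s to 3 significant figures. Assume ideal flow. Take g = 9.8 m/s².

v ≈ 18.3 m/s

The surface is effectively still and both ends are open, so ½v² = gh and v = √(2·9.8·17.0) = 18.3 m/s.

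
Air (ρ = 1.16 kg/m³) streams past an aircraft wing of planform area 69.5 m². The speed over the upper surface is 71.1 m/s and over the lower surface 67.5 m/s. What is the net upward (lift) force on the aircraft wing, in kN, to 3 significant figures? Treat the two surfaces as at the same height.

20.1 kN

The faster flow above has the lower pressure; Bernoulli (same height) gives ΔP = ½ρ(v_up² − v_low²).
ΔP = ½·1.16·(71.1² − 67.5²) = 289 Pa.
Lift = ΔP · A = 289 × 69.5 = 20100 N.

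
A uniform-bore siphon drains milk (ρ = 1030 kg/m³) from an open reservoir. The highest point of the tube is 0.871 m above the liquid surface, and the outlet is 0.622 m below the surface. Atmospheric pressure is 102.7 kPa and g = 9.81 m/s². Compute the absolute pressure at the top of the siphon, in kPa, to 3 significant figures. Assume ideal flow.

87.6 kPa

Bernoulli surface→outlet gives ½v² = g·h_out, so v = √(2·9.81·0.622) = 3.49 m/s.
The bore is uniform, so the speed at the crest is the same v. Bernoulli surface→crest: P_atm = P_top + ½ρv² + ρg·h_top.
P_top = 102700 − ½·1030·3.49² − 1030·9.81·0.871 = 87600 Pa.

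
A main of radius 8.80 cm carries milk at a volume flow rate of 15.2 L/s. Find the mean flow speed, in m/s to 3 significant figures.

v ≈ 0.625 m/s

Q = 15.2 L/s = 0.0152 m³/s.
v = Q/A = 0.0152 / 0.0243 = 0.625 m/s.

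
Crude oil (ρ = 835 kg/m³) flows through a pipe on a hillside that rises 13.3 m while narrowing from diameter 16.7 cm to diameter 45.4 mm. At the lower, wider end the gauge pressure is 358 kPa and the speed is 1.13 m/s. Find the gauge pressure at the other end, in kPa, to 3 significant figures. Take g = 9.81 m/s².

Mass conservation (A₁v₁ = A₂v₂) gives v₂ = 1.13 × 219/16.2 = 15.3 m/s.
Applying Bernoulli between the two ends and solving for P₂: P₂ = P₁ + ½ρ(v₁² − v₂²) − ρgΔh.
P₂ = 358000 + ½·835·(1.13² − 15.3²) − 835·9.81·(+13.3) = 358000 + (-97100) − (109000) = 152000 Pa.

P₂ ≈ 152 kPa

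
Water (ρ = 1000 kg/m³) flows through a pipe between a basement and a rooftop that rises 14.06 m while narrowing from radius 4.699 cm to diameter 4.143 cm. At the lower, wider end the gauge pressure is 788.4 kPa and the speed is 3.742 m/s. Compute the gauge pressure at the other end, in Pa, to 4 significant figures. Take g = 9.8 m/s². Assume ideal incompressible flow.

P₂ = 472200 Pa

The volume flow rate is constant, so v₂ = (A₁/A₂)v₁ = (69.37/13.48)·3.742 = 19.26 m/s.
Energy conservation along the streamline gives P₂ = P₁ − ½ρ(v₂² − v₁²) − ρg(h₂ − h₁).
P₂ = 788400 + ½·1000·(3.742² − 19.26²) − 1000·9.8·(+14.06) = 788400 + (-178400) − (137800) = 472200 Pa.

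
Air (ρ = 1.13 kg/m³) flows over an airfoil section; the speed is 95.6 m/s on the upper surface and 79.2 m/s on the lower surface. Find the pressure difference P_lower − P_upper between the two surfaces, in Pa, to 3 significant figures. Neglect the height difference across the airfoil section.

ΔP = 1620 Pa

Bernoulli (same height): P_lower − P_upper = ½ρ(v_upper² − v_lower²).
ΔP = ½·1.13·(95.6² − 79.2²) = 1620 Pa.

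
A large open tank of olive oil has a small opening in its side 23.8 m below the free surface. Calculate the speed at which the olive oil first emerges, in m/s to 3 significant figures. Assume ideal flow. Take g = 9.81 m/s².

v ≈ 21.6 m/s

Bernoulli from surface to hole (P equal, v_surface ≈ 0): v = √(2gh) = √(2×9.81×23.8) = 21.6 m/s.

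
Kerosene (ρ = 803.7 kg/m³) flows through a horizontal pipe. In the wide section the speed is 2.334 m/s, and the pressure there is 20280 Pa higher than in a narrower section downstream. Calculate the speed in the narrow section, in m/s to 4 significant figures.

7.478 m/s

Along the level pipe P + ½ρv² is conserved, hence v₂² = v₁² + 2(P₁ − P₂)/ρ.
v₂ = √(2.334² + 2·20280/803.7) = √(5.448 + 50.47) = 7.478 m/s.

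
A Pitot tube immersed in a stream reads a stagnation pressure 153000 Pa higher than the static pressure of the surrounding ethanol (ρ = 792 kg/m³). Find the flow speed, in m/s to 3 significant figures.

v ≈ 19.7 m/s

At the stagnation point the flow is brought to rest, so Bernoulli gives P_stag − P_static = ½ρv².
v = √(2ΔP/ρ) = √(2·153000/792) = 19.7 m/s.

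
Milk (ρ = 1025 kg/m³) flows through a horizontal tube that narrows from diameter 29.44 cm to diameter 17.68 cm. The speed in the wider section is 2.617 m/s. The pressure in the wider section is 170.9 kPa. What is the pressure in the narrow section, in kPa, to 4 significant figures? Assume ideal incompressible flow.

P₂ ≈ 147.4 kPa

By continuity, v₂ = v₁·A₁/A₂ = 2.617·(680.7/245.5) = 7.256 m/s.
Along the horizontal streamline, P + ½ρv² is constant.
P₂ = P₁ − ½ρ(v₂² − v₁²) = 170900 − ½·1025·(7.256² − 2.617²) = 170900 − 23480 = 147400 Pa.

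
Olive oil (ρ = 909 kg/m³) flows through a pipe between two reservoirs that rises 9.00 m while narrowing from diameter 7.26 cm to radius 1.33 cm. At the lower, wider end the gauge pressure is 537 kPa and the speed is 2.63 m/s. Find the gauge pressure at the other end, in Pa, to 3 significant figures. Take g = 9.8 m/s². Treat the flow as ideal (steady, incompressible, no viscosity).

P₂ ≈ 286000 Pa

The volume flow rate is constant, so v₂ = (A₁/A₂)v₁ = (41.4/5.56)·2.63 = 19.6 m/s.
Bernoulli: P₁ + ½ρv₁² + ρg h₁ = P₂ + ½ρv₂² + ρg h₂, so P₂ = P₁ + ½ρ(v₁² − v₂²) − ρg(h₂ − h₁).
P₂ = 537000 + ½·909·(2.63² − 19.6²) − 909·9.8·(+9.00) = 537000 + (-171000) − (80200) = 286000 Pa.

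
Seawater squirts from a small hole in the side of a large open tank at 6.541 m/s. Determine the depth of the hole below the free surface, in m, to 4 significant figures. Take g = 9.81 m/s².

h ≈ 2.181 m

Inverting v = √(2gh) gives h = v² / 2g.
h = 6.541²/(2·9.81) = 42.78/19.62 = 2.181 m.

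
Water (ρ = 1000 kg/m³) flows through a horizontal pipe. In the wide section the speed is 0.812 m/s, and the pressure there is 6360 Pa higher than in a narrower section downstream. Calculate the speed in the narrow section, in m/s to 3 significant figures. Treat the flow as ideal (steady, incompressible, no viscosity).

Along the level pipe P + ½ρv² is conserved, hence v₂² = v₁² + 2(P₁ − P₂)/ρ.
v₂ = √(0.812² + 2·6360/1000) = √(0.659 + 12.7) = 3.66 m/s.

v₂ = 3.66 m/s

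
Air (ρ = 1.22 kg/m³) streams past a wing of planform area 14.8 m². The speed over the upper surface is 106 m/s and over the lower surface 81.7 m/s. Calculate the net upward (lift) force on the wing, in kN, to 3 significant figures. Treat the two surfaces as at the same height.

With equal heights on the two surfaces, Bernoulli gives P_lower − P_upper = ½ρ(v_upper² − v_lower²).
ΔP = ½·1.22·(106² − 81.7²) = 2780 Pa.
Lift = ΔP · A = 2780 × 14.8 = 41200 N.

F ≈ 41.2 kN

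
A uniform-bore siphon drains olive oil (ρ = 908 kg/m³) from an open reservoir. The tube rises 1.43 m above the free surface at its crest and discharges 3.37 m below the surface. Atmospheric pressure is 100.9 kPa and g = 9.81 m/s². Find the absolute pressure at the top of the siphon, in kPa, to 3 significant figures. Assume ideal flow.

P_top ≈ 58.1 kPa

From the surface to the outlet (both open to atmosphere, surface at rest): v = √(2g·h_out) = √(2·9.81·3.37) = 8.13 m/s.
Continuity keeps v the same throughout the tube; from surface to crest, P_atm + 0 = P_top + ½ρv² + ρg·h_top.
P_top = 100900 − ½·908·8.13² − 908·9.81·1.43 = 58100 Pa.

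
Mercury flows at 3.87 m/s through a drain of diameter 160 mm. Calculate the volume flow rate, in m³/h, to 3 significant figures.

Q = A·v = 0.0201 m² × 3.87 m/s = 0.0778 m³/s.
Converting: 0.0778 m³/s × 3600 = 280 m³/h.

Q ≈ 280 m³/h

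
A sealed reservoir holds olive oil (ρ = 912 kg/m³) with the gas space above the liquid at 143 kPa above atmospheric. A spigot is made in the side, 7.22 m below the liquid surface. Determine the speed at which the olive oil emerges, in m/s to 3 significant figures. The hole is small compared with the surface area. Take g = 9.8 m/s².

Take point 1 at the surface (v₁ ≈ 0) and point 2 at the hole (at atmospheric pressure). Bernoulli: P₁ + ρg h = P_atm + ½ρv₂².
With P₁ − P_atm = 143000 Pa, v₂ = √(2gh + 2ΔP/ρ) = √(2·9.8·7.22 + 2·143000/912) = 21.3 m/s.

v ≈ 21.3 m/s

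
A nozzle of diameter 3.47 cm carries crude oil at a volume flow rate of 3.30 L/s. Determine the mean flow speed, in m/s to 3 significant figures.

v ≈ 3.49 m/s

Q = 3.30 L/s = 0.00330 m³/s.
v = Q/A = 0.00330 / 0.000946 = 3.49 m/s.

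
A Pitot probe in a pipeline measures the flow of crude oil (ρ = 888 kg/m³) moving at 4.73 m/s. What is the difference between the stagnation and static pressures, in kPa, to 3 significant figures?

9.93 kPa

The dynamic pressure equals the rise in static pressure at the stagnation point: ΔP = ½ρv².
ΔP = ½·888·4.73² = 9930 Pa.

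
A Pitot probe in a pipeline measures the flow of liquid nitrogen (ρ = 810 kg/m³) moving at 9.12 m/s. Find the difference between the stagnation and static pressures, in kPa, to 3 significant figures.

Bernoulli between the free stream and the stagnation point: ½ρv² = P_stag − P_static.
ΔP = ½·810·9.12² = 33700 Pa.

33.7 kPa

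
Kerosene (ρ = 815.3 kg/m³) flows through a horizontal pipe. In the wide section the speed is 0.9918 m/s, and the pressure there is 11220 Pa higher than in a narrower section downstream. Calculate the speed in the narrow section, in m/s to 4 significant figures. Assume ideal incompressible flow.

v₂ ≈ 5.339 m/s

With h₁ = h₂, rearranging Bernoulli gives v₂ = √(v₁² + 2ΔP/ρ).
v₂ = √(0.9918² + 2·11220/815.3) = √(0.9837 + 27.52) = 5.339 m/s.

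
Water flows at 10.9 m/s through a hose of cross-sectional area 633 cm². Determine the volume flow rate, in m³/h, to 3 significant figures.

Q = 2480 m³/h

Q = A·v = 0.0633 m² × 10.9 m/s = 0.690 m³/s.
Converting: 0.690 m³/s × 3600 = 2480 m³/h.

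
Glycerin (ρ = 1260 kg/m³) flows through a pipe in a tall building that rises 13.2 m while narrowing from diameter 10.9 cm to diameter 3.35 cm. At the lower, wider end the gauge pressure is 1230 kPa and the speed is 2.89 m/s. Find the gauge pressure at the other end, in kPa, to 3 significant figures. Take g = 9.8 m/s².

P₂ = 483 kPa

By continuity, v₂ = v₁·A₁/A₂ = 2.89·(93.3/8.81) = 30.6 m/s.
Applying Bernoulli between the two ends and solving for P₂: P₂ = P₁ + ½ρ(v₁² − v₂²) − ρgΔh.
P₂ = 1230000 + ½·1260·(2.89² − 30.6²) − 1260·9.8·(+13.2) = 1230000 + (-584000) − (163000) = 483000 Pa.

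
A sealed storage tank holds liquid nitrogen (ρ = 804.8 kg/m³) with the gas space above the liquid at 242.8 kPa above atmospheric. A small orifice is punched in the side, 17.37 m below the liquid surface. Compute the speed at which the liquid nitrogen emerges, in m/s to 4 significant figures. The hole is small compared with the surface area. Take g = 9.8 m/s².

30.72 m/s

Take point 1 at the surface (v₁ ≈ 0) and point 2 at the hole (at atmospheric pressure). Bernoulli: P₁ + ρg h = P_atm + ½ρv₂².
With P₁ − P_atm = 242800 Pa, v₂ = √(2gh + 2ΔP/ρ) = √(2·9.8·17.37 + 2·242800/804.8) = 30.72 m/s.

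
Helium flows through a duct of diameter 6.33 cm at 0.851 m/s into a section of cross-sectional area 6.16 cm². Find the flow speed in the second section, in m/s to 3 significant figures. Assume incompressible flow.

The volume flow rate is constant, so v₂ = (A₁/A₂)v₁ = (31.5/6.16)·0.851 = 4.35 m/s.

v₂ ≈ 4.35 m/s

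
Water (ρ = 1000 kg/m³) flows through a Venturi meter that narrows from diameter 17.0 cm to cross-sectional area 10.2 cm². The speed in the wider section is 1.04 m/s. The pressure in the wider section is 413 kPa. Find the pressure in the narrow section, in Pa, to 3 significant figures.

P₂ ≈ 146000 Pa

By continuity, v₂ = v₁·A₁/A₂ = 1.04·(227/10.2) = 23.1 m/s.
With no height change, Bernoulli's equation is P₁ + ½ρv₁² = P₂ + ½ρv₂².
P₂ = P₁ − ½ρ(v₂² − v₁²) = 413000 − ½·1000·(23.1² − 1.04²) = 413000 − 267000 = 146000 Pa.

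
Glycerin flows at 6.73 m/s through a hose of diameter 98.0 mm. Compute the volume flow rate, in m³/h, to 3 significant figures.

Q = A·v = 0.00754 m² × 6.73 m/s = 0.0508 m³/s.
Converting: 0.0508 m³/s × 3600 = 183 m³/h.

Q ≈ 183 m³/h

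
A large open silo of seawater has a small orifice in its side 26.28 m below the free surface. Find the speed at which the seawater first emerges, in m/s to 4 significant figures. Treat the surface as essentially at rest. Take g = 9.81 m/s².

Bernoulli from surface to hole (P equal, v_surface ≈ 0): v = √(2gh) = √(2×9.81×26.28) = 22.71 m/s.

v = 22.71 m/s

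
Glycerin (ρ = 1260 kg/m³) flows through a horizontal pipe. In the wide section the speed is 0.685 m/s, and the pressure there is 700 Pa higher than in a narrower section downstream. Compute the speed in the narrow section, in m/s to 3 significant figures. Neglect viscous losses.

Along the level pipe P + ½ρv² is conserved, hence v₂² = v₁² + 2(P₁ − P₂)/ρ.
v₂ = √(0.685² + 2·700/1260) = √(0.469 + 1.11) = 1.26 m/s.

v₂ ≈ 1.26 m/s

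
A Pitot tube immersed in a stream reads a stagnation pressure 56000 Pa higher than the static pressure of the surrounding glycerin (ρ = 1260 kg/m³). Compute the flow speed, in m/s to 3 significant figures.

9.43 m/s

The dynamic pressure equals the rise in static pressure at the stagnation point: ΔP = ½ρv².
v = √(2ΔP/ρ) = √(2·56000/1260) = 9.43 m/s.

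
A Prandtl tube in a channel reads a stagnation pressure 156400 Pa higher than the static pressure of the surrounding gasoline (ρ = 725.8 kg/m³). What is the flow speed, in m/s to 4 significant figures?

20.76 m/s

The dynamic pressure equals the rise in static pressure at the stagnation point: ΔP = ½ρv².
v = √(2ΔP/ρ) = √(2·156400/725.8) = 20.76 m/s.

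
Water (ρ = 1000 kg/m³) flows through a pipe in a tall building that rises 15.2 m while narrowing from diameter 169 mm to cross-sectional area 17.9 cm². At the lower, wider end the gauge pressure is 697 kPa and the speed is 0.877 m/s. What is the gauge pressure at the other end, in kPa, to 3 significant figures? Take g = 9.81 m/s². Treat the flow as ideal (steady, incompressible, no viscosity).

Mass conservation (A₁v₁ = A₂v₂) gives v₂ = 0.877 × 224/17.9 = 11.0 m/s.
Applying Bernoulli between the two ends and solving for P₂: P₂ = P₁ + ½ρ(v₁² − v₂²) − ρgΔh.
P₂ = 697000 + ½·1000·(0.877² − 11.0²) − 1000·9.81·(+15.2) = 697000 + (-60000) − (149000) = 488000 Pa.

488 kPa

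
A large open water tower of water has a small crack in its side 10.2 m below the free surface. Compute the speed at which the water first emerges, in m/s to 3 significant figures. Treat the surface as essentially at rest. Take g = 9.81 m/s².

v = 14.1 m/s

Torricelli's result v = √(2gh) gives v = √(2·9.81·10.2) = 14.1 m/s.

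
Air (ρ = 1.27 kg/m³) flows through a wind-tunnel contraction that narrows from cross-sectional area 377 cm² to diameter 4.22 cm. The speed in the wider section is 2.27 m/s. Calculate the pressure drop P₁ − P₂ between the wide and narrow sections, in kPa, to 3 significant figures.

ΔP ≈ 2.37 kPa

By continuity, v₂ = v₁·A₁/A₂ = 2.27·(377/14.0) = 61.2 m/s.
With no height change, Bernoulli's equation is P₁ + ½ρv₁² = P₂ + ½ρv₂².
P₁ − P₂ = ½·1.27·(61.2² − 2.27²) = ½·1.27·3740 = 2370 Pa.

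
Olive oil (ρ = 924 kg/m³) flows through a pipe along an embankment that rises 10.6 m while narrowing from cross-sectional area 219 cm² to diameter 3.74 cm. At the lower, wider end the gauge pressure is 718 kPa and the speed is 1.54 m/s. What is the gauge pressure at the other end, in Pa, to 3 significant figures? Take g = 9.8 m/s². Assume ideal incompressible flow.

The volume flow rate is constant, so v₂ = (A₁/A₂)v₁ = (219/11.0)·1.54 = 30.7 m/s.
Energy conservation along the streamline gives P₂ = P₁ − ½ρ(v₂² − v₁²) − ρg(h₂ − h₁).
P₂ = 718000 + ½·924·(1.54² − 30.7²) − 924·9.8·(+10.6) = 718000 + (-434000) − (96000) = 188000 Pa.

P₂ ≈ 188000 Pa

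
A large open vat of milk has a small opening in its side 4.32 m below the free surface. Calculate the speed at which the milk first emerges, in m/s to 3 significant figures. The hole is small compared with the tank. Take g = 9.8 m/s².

The surface is effectively still and both ends are open, so ½v² = gh and v = √(2·9.8·4.32) = 9.20 m/s.

9.20 m/s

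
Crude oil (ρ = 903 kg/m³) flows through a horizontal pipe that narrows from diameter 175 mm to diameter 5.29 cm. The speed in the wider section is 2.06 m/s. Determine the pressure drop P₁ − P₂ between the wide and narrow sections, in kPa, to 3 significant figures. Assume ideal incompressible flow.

ΔP = 228 kPa

By continuity, v₂ = v₁·A₁/A₂ = 2.06·(241/22.0) = 22.5 m/s.
Bernoulli (h₁ = h₂): P₁ − P₂ = ½ρ(v₂² − v₁²).
P₁ − P₂ = ½·903·(22.5² − 2.06²) = ½·903·504 = 228000 Pa.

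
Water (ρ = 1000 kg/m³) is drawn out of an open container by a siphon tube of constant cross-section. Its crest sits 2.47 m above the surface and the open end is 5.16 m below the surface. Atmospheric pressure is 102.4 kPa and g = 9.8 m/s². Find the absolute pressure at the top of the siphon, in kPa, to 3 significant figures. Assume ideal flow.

Bernoulli surface→outlet gives ½v² = g·h_out, so v = √(2·9.8·5.16) = 10.1 m/s.
The bore is uniform, so the speed at the crest is the same v. Bernoulli surface→crest: P_atm = P_top + ½ρv² + ρg·h_top.
P_top = 102400 − ½·1000·10.1² − 1000·9.8·2.47 = 27600 Pa.

P_top ≈ 27.6 kPa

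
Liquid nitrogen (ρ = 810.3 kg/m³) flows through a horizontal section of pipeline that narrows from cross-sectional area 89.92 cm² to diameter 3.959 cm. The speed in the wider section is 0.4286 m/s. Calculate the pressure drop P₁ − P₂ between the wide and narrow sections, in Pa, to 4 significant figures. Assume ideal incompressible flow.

ΔP ≈ 3897 Pa

The volume flow rate is constant, so v₂ = (A₁/A₂)v₁ = (89.92/12.31)·0.4286 = 3.131 m/s.
With no height change, Bernoulli's equation is P₁ + ½ρv₁² = P₂ + ½ρv₂².
P₁ − P₂ = ½·810.3·(3.131² − 0.4286²) = ½·810.3·9.618 = 3897 Pa.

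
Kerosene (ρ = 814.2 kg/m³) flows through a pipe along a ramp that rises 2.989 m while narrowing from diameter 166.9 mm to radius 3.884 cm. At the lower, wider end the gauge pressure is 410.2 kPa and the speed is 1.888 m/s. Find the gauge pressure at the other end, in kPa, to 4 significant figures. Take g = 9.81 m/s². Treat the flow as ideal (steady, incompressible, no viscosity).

Continuity gives A₁v₁ = A₂v₂, so v₂ = (218.8 cm²)/(47.39 cm²) × 1.888 m/s = 8.716 m/s.
Energy conservation along the streamline gives P₂ = P₁ − ½ρ(v₂² − v₁²) − ρg(h₂ − h₁).
P₂ = 410200 + ½·814.2·(1.888² − 8.716²) − 814.2·9.81·(+2.989) = 410200 + (-29470) − (23870) = 356900 Pa.

P₂ ≈ 356.9 kPa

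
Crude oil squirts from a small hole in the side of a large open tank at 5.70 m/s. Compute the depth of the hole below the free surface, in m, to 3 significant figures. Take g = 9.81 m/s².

h ≈ 1.66 m

Inverting v = √(2gh) gives h = v² / 2g.
h = 5.70²/(2·9.81) = 32.5/19.62 = 1.66 m.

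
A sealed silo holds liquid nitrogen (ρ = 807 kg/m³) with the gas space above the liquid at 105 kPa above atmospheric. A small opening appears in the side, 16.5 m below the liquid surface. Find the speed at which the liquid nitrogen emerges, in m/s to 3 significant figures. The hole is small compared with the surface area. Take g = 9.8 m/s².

v ≈ 24.2 m/s

Take point 1 at the surface (v₁ ≈ 0) and point 2 at the hole (at atmospheric pressure). Bernoulli: P₁ + ρg h = P_atm + ½ρv₂².
With P₁ − P_atm = 105000 Pa, v₂ = √(2gh + 2ΔP/ρ) = √(2·9.8·16.5 + 2·105000/807) = 24.2 m/s.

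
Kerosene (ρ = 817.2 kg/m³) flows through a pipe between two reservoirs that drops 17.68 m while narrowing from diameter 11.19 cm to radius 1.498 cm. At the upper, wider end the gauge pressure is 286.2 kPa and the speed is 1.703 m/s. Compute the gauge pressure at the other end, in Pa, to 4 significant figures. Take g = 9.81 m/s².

By continuity, v₂ = v₁·A₁/A₂ = 1.703·(98.34/7.050) = 23.76 m/s.
Bernoulli: P₁ + ½ρv₁² + ρg h₁ = P₂ + ½ρv₂² + ρg h₂, so P₂ = P₁ + ½ρ(v₁² − v₂²) − ρg(h₂ − h₁).
P₂ = 286200 + ½·817.2·(1.703² − 23.76²) − 817.2·9.81·(−17.68) = 286200 + (-229400) − (-141700) = 198500 Pa.

P₂ = 198500 Pa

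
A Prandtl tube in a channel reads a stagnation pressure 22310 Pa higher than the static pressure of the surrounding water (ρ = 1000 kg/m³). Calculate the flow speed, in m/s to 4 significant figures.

6.680 m/s

At the stagnation point the flow is brought to rest, so Bernoulli gives P_stag − P_static = ½ρv².
v = √(2ΔP/ρ) = √(2·22310/1000) = 6.680 m/s.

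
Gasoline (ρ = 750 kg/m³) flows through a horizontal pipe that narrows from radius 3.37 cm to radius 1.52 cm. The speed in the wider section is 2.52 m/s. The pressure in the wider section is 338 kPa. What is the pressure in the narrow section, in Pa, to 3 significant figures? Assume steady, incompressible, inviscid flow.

P₂ ≈ 283000 Pa

By continuity, v₂ = v₁·A₁/A₂ = 2.52·(35.7/7.26) = 12.4 m/s.
Along the horizontal streamline, P + ½ρv² is constant.
P₂ = P₁ − ½ρ(v₂² − v₁²) = 338000 − ½·750·(12.4² − 2.52²) = 338000 − 55200 = 283000 Pa.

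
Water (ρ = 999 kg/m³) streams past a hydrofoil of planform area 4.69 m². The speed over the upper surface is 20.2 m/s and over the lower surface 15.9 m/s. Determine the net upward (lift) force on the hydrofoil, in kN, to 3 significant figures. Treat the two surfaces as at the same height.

364 kN

The faster flow above has the lower pressure; Bernoulli (same height) gives ΔP = ½ρ(v_up² − v_low²).
ΔP = ½·999·(20.2² − 15.9²) = 77500 Pa.
Lift = ΔP · A = 77500 × 4.69 = 364000 N.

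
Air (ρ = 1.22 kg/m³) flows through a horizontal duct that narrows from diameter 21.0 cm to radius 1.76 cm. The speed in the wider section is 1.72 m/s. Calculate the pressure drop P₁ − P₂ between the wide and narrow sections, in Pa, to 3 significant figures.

Mass conservation (A₁v₁ = A₂v₂) gives v₂ = 1.72 × 346/9.73 = 61.2 m/s.
With no height change, Bernoulli's equation is P₁ + ½ρv₁² = P₂ + ½ρv₂².
P₁ − P₂ = ½·1.22·(61.2² − 1.72²) = ½·1.22·3740 = 2280 Pa.

ΔP = 2280 Pa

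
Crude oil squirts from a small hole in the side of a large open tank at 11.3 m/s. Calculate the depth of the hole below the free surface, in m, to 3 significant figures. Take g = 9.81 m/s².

h ≈ 6.51 m

For a small hole in a large open tank, ½v² = gh, giving h = v²/(2g).
h = 11.3²/(2·9.81) = 128/19.62 = 6.51 m.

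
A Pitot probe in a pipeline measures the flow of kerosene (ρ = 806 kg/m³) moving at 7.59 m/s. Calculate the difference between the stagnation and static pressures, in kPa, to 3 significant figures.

At the stagnation point the flow is brought to rest, so Bernoulli gives P_stag − P_static = ½ρv².
ΔP = ½·806·7.59² = 23200 Pa.

ΔP ≈ 23.2 kPa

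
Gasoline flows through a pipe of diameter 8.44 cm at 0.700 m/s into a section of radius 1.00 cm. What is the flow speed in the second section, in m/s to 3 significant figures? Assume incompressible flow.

Continuity gives A₁v₁ = A₂v₂, so v₂ = (55.9 cm²)/(3.14 cm²) × 0.700 m/s = 12.5 m/s.

v₂ ≈ 12.5 m/s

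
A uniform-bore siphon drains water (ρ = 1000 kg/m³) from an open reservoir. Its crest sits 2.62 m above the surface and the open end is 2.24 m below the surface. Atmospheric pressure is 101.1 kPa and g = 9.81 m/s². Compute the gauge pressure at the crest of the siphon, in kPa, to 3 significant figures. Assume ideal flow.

P_gauge ≈ -47.7 kPa

Bernoulli surface→outlet gives ½v² = g·h_out, so v = √(2·9.81·2.24) = 6.63 m/s.
The bore is uniform, so the speed at the crest is the same v. Bernoulli surface→crest: P_atm = P_top + ½ρv² + ρg·h_top.
P_top = 101100 − ½·1000·6.63² − 1000·9.81·2.62 = 53400 Pa. So P_gauge = P_top − P_atm = -47700 Pa.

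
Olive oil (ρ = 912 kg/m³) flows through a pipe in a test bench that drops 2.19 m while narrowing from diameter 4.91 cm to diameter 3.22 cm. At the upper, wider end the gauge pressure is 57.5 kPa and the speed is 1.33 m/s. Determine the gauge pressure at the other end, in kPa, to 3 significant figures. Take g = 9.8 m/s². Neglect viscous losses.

By continuity, v₂ = v₁·A₁/A₂ = 1.33·(18.9/8.14) = 3.09 m/s.
Applying Bernoulli between the two ends and solving for P₂: P₂ = P₁ + ½ρ(v₁² − v₂²) − ρgΔh.
P₂ = 57500 + ½·912·(1.33² − 3.09²) − 912·9.8·(−2.19) = 57500 + (-3550) − (-19600) = 73500 Pa.

P₂ ≈ 73.5 kPa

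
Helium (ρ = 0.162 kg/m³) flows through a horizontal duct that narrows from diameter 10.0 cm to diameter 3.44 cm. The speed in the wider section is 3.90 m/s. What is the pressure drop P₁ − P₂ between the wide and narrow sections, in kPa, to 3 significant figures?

0.0867 kPa

The volume flow rate is constant, so v₂ = (A₁/A₂)v₁ = (78.5/9.29)·3.90 = 33.0 m/s.
Along the horizontal streamline, P + ½ρv² is constant.
P₁ − P₂ = ½·0.162·(33.0² − 3.90²) = ½·0.162·1070 = 86.7 Pa.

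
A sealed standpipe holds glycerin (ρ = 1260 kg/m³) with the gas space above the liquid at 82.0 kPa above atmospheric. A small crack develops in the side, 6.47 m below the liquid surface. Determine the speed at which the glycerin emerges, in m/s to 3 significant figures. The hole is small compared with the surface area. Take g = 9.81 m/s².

v = 16.0 m/s

Take point 1 at the surface (v₁ ≈ 0) and point 2 at the hole (at atmospheric pressure). Bernoulli: P₁ + ρg h = P_atm + ½ρv₂².
With P₁ − P_atm = 82000 Pa, v₂ = √(2gh + 2ΔP/ρ) = √(2·9.81·6.47 + 2·82000/1260) = 16.0 m/s.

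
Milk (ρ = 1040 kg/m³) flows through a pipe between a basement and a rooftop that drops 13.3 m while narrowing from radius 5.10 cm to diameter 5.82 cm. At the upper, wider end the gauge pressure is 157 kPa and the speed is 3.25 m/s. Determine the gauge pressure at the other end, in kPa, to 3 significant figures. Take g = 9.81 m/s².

By continuity, v₂ = v₁·A₁/A₂ = 3.25·(81.7/26.6) = 9.98 m/s.
Applying Bernoulli between the two ends and solving for P₂: P₂ = P₁ + ½ρ(v₁² − v₂²) − ρgΔh.
P₂ = 157000 + ½·1040·(3.25² − 9.98²) − 1040·9.81·(−13.3) = 157000 + (-46300) − (-136000) = 246000 Pa.

P₂ = 246 kPa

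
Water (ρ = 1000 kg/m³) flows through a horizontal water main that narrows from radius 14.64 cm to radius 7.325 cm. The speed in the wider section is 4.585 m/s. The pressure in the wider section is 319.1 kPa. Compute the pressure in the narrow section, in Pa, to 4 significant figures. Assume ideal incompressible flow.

By continuity, v₂ = v₁·A₁/A₂ = 4.585·(673.3/168.6) = 18.31 m/s.
The pipe is horizontal, so Bernoulli reduces to P₁ + ½ρv₁² = P₂ + ½ρv₂².
P₂ = P₁ − ½ρ(v₂² − v₁²) = 319100 − ½·1000·(18.31² − 4.585²) = 319100 − 157200 = 161900 Pa.

P₂ = 161900 Pa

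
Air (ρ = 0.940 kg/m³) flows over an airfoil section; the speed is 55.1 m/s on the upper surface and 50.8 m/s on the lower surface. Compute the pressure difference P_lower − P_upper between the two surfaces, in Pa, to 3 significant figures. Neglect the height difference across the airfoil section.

ΔP ≈ 214 Pa

Bernoulli (same height): P_lower − P_upper = ½ρ(v_upper² − v_lower²).
ΔP = ½·0.940·(55.1² − 50.8²) = 214 Pa.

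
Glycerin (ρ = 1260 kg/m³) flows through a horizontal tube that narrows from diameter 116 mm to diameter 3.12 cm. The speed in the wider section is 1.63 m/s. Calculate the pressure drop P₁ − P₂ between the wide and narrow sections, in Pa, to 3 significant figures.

ΔP ≈ 318000 Pa

Mass conservation (A₁v₁ = A₂v₂) gives v₂ = 1.63 × 106/7.65 = 22.5 m/s.
With no height change, Bernoulli's equation is P₁ + ½ρv₁² = P₂ + ½ρv₂².
P₁ − P₂ = ½·1260·(22.5² − 1.63²) = ½·1260·505 = 318000 Pa.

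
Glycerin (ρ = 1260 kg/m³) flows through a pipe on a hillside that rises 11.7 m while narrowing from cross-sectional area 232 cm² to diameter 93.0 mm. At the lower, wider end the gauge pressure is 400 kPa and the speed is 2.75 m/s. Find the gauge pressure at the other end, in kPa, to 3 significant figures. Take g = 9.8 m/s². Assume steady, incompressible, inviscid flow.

Mass conservation (A₁v₁ = A₂v₂) gives v₂ = 2.75 × 232/67.9 = 9.39 m/s.
Applying Bernoulli between the two ends and solving for P₂: P₂ = P₁ + ½ρ(v₁² − v₂²) − ρgΔh.
P₂ = 400000 + ½·1260·(2.75² − 9.39²) − 1260·9.8·(+11.7) = 400000 + (-50800) − (144000) = 205000 Pa.

P₂ ≈ 205 kPa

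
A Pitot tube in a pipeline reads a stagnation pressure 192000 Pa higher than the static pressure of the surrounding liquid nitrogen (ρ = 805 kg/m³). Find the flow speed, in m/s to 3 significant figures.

Bernoulli between the free stream and the stagnation point: ½ρv² = P_stag − P_static.
v = √(2ΔP/ρ) = √(2·192000/805) = 21.8 m/s.

v ≈ 21.8 m/s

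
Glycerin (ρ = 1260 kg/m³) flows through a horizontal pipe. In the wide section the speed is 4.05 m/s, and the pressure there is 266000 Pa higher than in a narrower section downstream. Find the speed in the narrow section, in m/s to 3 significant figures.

v₂ ≈ 20.9 m/s

Horizontal Bernoulli: P₁ + ½ρv₁² = P₂ + ½ρv₂², so v₂² = v₁² + 2(P₁ − P₂)/ρ.
v₂ = √(4.05² + 2·266000/1260) = √(16.4 + 422) = 20.9 m/s.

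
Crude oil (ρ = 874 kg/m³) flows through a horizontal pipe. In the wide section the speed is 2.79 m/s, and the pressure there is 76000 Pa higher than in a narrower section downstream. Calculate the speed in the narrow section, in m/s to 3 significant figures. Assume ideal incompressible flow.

v₂ ≈ 13.5 m/s

Along the level pipe P + ½ρv² is conserved, hence v₂² = v₁² + 2(P₁ − P₂)/ρ.
v₂ = √(2.79² + 2·76000/874) = √(7.78 + 174) = 13.5 m/s.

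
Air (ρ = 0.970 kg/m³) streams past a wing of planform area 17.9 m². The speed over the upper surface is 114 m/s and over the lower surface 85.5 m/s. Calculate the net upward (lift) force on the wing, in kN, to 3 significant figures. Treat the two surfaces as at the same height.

F = 49.4 kN

With equal heights on the two surfaces, Bernoulli gives P_lower − P_upper = ½ρ(v_upper² − v_lower²).
ΔP = ½·0.970·(114² − 85.5²) = 2760 Pa.
Lift = ΔP · A = 2760 × 17.9 = 49400 N.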